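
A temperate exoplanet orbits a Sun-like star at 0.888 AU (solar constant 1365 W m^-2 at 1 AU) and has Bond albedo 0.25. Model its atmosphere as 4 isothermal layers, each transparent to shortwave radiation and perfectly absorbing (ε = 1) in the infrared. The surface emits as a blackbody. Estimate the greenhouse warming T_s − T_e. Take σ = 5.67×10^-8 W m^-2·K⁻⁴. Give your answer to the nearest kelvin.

Flux at the orbit: S = 1365/(0.888)² = 1731 W m^-2.
Top-of-atmosphere balance: σT_e⁴ = S(1−α)/4 = 324.6 W m^-2 → T_e = 275.1 K.
Surface: T_s = (5)^¼·T_e = 411.3 K.
So the greenhouse effect raises the surface by 411.3 − 275.1 = 136.3 K.

136 K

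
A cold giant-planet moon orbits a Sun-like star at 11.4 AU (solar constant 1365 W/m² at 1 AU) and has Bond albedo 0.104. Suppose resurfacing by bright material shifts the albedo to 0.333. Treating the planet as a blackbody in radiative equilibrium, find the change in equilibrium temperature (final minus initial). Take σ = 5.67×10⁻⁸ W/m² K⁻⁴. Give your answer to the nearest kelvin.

By the inverse-square law, S = 1365/11.4² = 10.50 W/m².
Before: T₁ = [10.50·0.896/(4σ)]^(1/4) = 80.26 K.
After:  T₂ = [10.50·0.667/(4σ)]^(1/4) = 74.55 K.
Change: 74.55 − 80.26 = -5.709 K.

-6 kelvin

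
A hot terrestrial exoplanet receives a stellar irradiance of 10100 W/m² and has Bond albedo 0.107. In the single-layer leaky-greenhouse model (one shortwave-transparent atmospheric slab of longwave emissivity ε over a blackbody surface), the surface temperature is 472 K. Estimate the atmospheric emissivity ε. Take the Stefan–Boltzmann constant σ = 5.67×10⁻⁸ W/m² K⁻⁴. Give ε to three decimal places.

First, T_e = [10100·(1−0.107)/(4σ)]^(1/4) = 446.6 K.
T_s⁴ = T_e⁴·2/(2−ε) → ε = 2 − 2(T_e/T_s)⁴ = 2 − 2·(446.6/472)⁴ = 0.3975.

0.398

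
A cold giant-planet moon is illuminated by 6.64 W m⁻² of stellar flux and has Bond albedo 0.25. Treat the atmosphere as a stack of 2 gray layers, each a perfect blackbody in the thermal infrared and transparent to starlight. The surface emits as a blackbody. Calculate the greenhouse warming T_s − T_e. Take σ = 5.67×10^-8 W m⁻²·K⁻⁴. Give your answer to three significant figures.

21.6 K

OLR = S(1−α)/4 = 1.245 W m⁻²; the top layer radiates at T_e = 68.45 K.
Surface: T_s = (3)^¼·T_e = 90.09 K.
Warming: T_s − T_e = 21.64 K.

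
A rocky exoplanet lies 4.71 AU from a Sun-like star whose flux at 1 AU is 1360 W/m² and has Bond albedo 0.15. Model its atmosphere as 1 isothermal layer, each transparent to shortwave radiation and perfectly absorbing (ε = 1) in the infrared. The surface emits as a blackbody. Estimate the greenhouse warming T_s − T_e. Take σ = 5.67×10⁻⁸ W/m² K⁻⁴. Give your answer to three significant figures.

By the inverse-square law, S = 1360/4.71² = 61.31 W/m².
Top-of-atmosphere balance: σT_e⁴ = S(1−α)/4 = 13.03 W/m² → T_e = 123.1 K.
Surface: T_s = (2)^¼·T_e = 146.4 K.
Warming: T_s − T_e = 23.29 K.

23.3 kelvin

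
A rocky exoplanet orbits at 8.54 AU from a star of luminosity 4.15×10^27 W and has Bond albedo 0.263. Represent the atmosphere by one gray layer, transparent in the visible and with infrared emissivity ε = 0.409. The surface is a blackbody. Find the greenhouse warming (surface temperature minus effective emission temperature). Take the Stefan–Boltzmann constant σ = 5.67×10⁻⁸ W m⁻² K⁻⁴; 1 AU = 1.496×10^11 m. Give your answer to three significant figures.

d = 8.54 × 1.496×10^11 m = 1.278×10^12 m.
Spreading L over a sphere of radius d: S = 4.15×10^27/(4π·1.28×10^12²) = 202.3 W m⁻².
The planet radiates to space at T_e = [S(1−α)/(4σ)]^(1/4) = 160.1 K.
Surface balance with a leaky layer gives σT_s⁴ = σT_e⁴·2/(2−ε), so T_s = T_e·[2/(2−0.409)]^(1/4) = 169.6 K.
Greenhouse warming: T_s − T_e = 9.426 K.

9.43 kelvin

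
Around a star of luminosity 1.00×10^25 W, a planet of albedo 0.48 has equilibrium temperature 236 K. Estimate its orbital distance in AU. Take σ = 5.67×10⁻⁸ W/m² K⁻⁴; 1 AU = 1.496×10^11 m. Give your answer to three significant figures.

The flux needed for this T is 4σT⁴/(1−0.48) = 1353 W/m².
S = L/(4πd²) → d = √(L/4πS) = √(1.00×10^25/(4π·1353)) = 2.425×10^10 m = 0.1621 AU.

0.162 AU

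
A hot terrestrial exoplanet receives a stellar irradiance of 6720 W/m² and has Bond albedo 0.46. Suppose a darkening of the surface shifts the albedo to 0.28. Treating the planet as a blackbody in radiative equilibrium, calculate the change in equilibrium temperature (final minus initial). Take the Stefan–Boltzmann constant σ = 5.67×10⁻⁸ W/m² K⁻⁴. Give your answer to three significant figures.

With α = 0.46, T₁ = 355.7 K.
With α = 0.28, T₂ = 382.2 K.
Change: 382.2 − 355.7 = 26.52 K.

26.5 kelvin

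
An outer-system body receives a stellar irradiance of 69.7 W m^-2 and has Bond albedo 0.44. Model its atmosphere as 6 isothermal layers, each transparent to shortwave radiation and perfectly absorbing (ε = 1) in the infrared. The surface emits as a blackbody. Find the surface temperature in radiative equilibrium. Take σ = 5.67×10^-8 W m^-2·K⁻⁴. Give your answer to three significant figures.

186 K

The effective emission temperature is T_e = [S(1−α)/(4σ)]^¼ = 114.5 K.
Layer-by-layer balance gives σT_s⁴ = (N+1)σT_e⁴, so T_s = 7^¼·114.5 = 186.3 K.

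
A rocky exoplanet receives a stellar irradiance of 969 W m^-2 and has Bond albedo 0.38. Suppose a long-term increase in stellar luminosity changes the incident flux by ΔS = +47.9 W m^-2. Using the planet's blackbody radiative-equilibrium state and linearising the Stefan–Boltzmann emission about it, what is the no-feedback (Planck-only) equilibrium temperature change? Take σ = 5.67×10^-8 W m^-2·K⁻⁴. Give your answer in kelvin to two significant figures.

Unperturbed T_e = [969.0·(1−0.38)/(4σ)]^¼ = 226.9 K.
TOA radiative forcing: ΔF = (1−α)ΔS/4 = 0.62·(+47.9)/4 = 7.425 W m^-2.
Linearising σT⁴ gives d(σT⁴)/dT = 4σT_e³ = 2.648 W m^-2 per K.
So ΔT₀ = 7.425/2.648 = 2.80 K.

2.8 K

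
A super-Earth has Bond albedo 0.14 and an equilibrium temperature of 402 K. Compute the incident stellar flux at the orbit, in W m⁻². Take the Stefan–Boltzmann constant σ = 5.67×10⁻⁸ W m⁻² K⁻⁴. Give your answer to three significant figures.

6890 W m⁻²

From S(1−α)/4 = σT⁴: S = 4σT⁴/(1−α).
The emitted flux is σT⁴ = 1481 W m⁻².
S = 4·1481/0.86 = 6887 W m⁻².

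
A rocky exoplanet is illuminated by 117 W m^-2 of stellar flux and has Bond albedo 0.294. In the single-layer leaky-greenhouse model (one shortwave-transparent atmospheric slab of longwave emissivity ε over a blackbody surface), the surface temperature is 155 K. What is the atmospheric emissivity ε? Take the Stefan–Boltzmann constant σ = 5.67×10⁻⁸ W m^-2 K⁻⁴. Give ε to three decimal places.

First, T_e = [117.0·(1−0.294)/(4σ)]^(1/4) = 138.1 K.
T_s⁴ = T_e⁴·2/(2−ε) → ε = 2 − 2(T_e/T_s)⁴ = 2 − 2·(138.1/155)⁴ = 0.7380.

0.738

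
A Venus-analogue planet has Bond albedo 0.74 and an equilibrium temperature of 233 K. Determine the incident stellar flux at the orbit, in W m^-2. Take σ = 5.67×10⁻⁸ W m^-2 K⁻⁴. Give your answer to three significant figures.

From S(1−α)/4 = σT⁴: S = 4σT⁴/(1−α).
σT⁴ = 5.67×10⁻⁸·(233)⁴ = 167.1 W m^-2.
S = 4·167.1/0.26 = 2571 W m^-2.

2570 W m^-2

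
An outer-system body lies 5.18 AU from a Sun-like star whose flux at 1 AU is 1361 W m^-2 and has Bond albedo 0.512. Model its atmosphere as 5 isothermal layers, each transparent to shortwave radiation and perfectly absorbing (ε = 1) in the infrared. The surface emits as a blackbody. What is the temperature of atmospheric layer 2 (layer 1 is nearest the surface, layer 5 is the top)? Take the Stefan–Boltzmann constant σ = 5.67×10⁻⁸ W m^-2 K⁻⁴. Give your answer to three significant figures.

145 K

Irradiance scales as 1/d², so S = 1361 W m^-2 × (1/5.18)² = 50.72 W m^-2.
OLR = S(1−α)/4 = 6.188 W m^-2; the top layer radiates at T_e = 102.2 K.
In the N-layer model, layer k (counted from the surface) has T_k = (N+1−k)^(1/4)·T_e.
With k = 2: T_2 = (5+1−2)^¼·102.2 K = 144.5 K.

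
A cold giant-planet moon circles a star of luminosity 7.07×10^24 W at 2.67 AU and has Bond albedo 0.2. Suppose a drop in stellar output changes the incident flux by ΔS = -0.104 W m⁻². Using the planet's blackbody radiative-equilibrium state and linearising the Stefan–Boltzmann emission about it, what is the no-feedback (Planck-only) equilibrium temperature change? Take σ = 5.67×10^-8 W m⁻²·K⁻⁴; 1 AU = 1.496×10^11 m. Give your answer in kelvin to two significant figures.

Orbital distance: d = 2.67 AU = 3.994×10^11 m.
S = L/(4πd²) = 3.526 W m⁻².
The baseline emission temperature is T_e = 59.39 K.
TOA radiative forcing: ΔF = (1−α)ΔS/4 = 0.8·(-0.104)/4 = -0.02080 W m⁻².
The Planck feedback parameter is 4σT_e³ = 0.04750 W m⁻²/K.
Hence the no-feedback warming is ΔF/(4σT_e³) = -0.438 K.

-0.44 K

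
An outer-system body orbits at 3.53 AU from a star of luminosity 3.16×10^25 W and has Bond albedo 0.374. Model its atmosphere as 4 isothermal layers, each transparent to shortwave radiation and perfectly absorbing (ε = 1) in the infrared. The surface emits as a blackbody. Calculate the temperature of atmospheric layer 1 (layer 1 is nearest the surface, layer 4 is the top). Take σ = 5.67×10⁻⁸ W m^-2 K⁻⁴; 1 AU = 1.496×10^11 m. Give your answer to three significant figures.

Orbital distance: d = 3.53 AU = 5.281×10^11 m.
S = L/(4πd²) = 9.017 W m^-2.
The effective emission temperature is T_e = [S(1−α)/(4σ)]^¼ = 70.63 K.
In the N-layer model, layer k (counted from the surface) has T_k = (N+1−k)^(1/4)·T_e.
With k = 1: T_1 = (4+1−1)^¼·70.63 K = 99.89 K.

99.9 K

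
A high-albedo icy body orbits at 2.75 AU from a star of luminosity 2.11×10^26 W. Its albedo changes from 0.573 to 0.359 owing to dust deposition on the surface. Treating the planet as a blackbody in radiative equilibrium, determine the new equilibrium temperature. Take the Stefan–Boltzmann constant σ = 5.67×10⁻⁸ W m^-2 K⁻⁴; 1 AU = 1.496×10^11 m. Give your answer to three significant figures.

Orbital distance: d = 2.75 AU = 4.114×10^11 m.
Spreading L over a sphere of radius d: S = 2.11×10^26/(4π·4.11×10^11²) = 99.21 W m^-2.
New equilibrium: T₂ = [(1−0.359)·99.21/(4σ)]^(1/4) = 129.4 K.

129 K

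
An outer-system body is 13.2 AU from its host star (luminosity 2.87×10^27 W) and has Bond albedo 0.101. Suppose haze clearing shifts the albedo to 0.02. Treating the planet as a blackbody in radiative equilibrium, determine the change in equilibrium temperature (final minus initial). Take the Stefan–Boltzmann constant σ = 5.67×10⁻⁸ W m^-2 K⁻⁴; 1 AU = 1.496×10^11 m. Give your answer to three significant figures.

d = 13.2 × 1.496×10^11 m = 1.975×10^12 m.
Flux at the orbit: S = L/(4πd²) = 2.87×10^27/(4π·(1.97×10^12)²) = 58.57 W m^-2.
With α = 0.101, T₁ = 123.4 K.
With α = 0.02, T₂ = 126.1 K.
Change: 126.1 − 123.4 = 2.691 K.

2.69 K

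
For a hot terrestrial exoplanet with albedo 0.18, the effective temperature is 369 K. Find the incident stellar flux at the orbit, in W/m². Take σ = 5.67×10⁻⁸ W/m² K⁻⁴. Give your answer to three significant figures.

5130 W/m²

Invert the energy balance for S: S = 4σT⁴/(1−α).
The emitted flux is σT⁴ = 1051 W/m².
So S = 4×1051/(1−0.18) = 5128 W/m².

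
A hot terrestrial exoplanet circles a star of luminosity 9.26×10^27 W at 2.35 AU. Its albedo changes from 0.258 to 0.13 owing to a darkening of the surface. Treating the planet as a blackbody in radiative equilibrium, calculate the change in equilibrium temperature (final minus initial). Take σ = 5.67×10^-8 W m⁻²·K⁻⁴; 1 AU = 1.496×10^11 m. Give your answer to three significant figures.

d = 2.35 × 1.496×10^11 m = 3.516×10^11 m.
Flux at the orbit: S = L/(4πd²) = 9.26×10^27/(4π·(3.52×10^11)²) = 5962 W m⁻².
Before: T₁ = [5962·0.742/(4σ)]^(1/4) = 373.7 K.
After:  T₂ = [5962·0.87/(4σ)]^(1/4) = 388.9 K.
ΔT = T₂ − T₁ = 15.17 K.

15.2 K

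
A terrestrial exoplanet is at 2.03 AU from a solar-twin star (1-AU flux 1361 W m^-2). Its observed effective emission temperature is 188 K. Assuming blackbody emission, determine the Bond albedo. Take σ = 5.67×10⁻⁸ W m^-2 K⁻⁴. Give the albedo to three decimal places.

0.142

Irradiance scales as 1/d², so S = 1361 W m^-2 × (1/2.03)² = 330.3 W m^-2.
From σT⁴ = S(1−α)/4 we invert for α: 1−α = 4σT⁴/S.
4σT⁴ = 4·5.67×10⁻⁸·(188)⁴ = 283.3 W m^-2.
1−α = 283.3/330.3 = 0.8578, so α = 0.1422.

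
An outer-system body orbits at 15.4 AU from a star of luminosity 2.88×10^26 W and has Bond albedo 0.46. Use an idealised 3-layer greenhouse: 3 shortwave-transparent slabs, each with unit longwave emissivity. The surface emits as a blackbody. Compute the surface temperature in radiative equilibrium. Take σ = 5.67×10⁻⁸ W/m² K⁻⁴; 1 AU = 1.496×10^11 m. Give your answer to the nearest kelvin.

80 kelvin

d = 15.4 × 1.496×10^11 m = 2.304×10^12 m.
Spreading L over a sphere of radius d: S = 2.88×10^26/(4π·2.30×10^12²) = 4.318 W/m².
OLR = S(1−α)/4 = 0.5829 W/m²; the top layer radiates at T_e = 56.62 K.
For an N-layer opaque stack, T_s⁴ = (N+1)T_e⁴, hence T_s = (4)^(1/4)×56.62 K = 80.08 K.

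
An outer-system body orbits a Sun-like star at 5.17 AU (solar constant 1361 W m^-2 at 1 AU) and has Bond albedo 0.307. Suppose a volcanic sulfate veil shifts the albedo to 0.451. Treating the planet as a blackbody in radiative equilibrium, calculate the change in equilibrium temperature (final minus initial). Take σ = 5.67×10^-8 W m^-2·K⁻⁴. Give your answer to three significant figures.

-6.32 kelvin

Irradiance scales as 1/d², so S = 1361 W m^-2 × (1/5.17)² = 50.92 W m^-2.
Before: T₁ = [50.92·0.693/(4σ)]^(1/4) = 111.7 K.
After:  T₂ = [50.92·0.549/(4σ)]^(1/4) = 105.4 K.
ΔT = T₂ − T₁ = -6.318 K.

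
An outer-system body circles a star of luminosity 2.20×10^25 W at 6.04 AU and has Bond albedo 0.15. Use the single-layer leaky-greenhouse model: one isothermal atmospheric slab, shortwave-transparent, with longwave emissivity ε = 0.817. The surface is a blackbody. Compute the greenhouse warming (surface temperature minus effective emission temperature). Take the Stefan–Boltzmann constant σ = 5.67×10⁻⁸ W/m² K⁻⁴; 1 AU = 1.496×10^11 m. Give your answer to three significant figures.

7.47 K

Orbital distance: d = 6.04 AU = 9.036×10^11 m.
Flux at the orbit: S = L/(4πd²) = 2.20×10^25/(4π·(9.04×10^11)²) = 2.144 W/m².
Effective emission temperature (TOA balance): σT_e⁴ = S(1−α)/4 = 0.4557 W/m² → T_e = 53.24 K.
The surface balance (absorbed SW + ε·downward IR = σT_s⁴) with T_a⁴ = T_s⁴/2 reduces to T_s = T_e·[2/(2−ε)]^¼ = 60.71 K.
T_s − T_e = 60.71 − 53.24 = 7.469 K.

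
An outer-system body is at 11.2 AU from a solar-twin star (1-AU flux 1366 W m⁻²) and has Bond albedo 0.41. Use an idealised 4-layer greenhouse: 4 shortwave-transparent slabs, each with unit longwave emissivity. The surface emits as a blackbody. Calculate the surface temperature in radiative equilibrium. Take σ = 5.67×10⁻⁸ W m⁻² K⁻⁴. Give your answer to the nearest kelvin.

109 kelvin

Flux at the orbit: S = 1366/(11.2)² = 10.89 W m⁻².
Top-of-atmosphere balance: σT_e⁴ = S(1−α)/4 = 1.606 W m⁻² → T_e = 72.96 K.
For an N-layer opaque stack, T_s⁴ = (N+1)T_e⁴, hence T_s = (5)^(1/4)×72.96 K = 109.1 K.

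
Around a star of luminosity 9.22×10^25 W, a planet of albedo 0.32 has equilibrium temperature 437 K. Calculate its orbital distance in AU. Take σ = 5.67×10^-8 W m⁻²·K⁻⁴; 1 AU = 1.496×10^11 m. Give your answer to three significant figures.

Energy balance gives S = 4σT⁴/(1−α) = 12160 W m⁻².
From L = 4πd²S, d = √(9.22×10^25/(4π·12160)) = 2.456×10^10 m = 0.1642 AU.

0.164 AU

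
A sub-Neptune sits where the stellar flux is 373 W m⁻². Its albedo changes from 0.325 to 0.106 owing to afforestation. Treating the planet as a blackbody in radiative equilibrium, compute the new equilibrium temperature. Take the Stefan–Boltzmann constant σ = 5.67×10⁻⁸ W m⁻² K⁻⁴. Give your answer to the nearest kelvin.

With the new albedo, S(1−α₂)/4 = 83.37 W m⁻², so T₂ = 195.8 K.

196 kelvin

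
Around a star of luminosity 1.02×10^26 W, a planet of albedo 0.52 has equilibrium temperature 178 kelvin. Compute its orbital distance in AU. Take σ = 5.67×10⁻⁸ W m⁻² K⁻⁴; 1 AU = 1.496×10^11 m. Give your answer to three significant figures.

0.874 AU

Required flux: S = 4σT⁴/(1−α) = 474.3 W m⁻².
S = L/(4πd²) → d = √(L/4πS) = √(1.02×10^26/(4π·474.3)) = 1.308×10^11 m = 0.8744 AU.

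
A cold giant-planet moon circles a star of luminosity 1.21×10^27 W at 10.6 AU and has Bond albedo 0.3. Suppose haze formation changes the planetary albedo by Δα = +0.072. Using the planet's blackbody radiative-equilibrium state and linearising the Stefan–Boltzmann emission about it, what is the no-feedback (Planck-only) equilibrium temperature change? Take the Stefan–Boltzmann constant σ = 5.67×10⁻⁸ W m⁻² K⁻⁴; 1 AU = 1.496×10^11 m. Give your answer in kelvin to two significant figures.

Orbital distance: d = 10.6 AU = 1.586×10^12 m.
Spreading L over a sphere of radius d: S = 1.21×10^27/(4π·1.59×10^12²) = 38.29 W m⁻².
Unperturbed T_e = [38.29·(1−0.3)/(4σ)]^¼ = 104.3 K.
The change in absorbed flux is Δ[S(1−α)/4] = −SΔα/4 = -0.6892 W m⁻².
The Planck feedback parameter is 4σT_e³ = 0.2571 W m⁻²/K.
So ΔT₀ = -0.6892/0.2571 = -2.68 K.

-2.7 kelvin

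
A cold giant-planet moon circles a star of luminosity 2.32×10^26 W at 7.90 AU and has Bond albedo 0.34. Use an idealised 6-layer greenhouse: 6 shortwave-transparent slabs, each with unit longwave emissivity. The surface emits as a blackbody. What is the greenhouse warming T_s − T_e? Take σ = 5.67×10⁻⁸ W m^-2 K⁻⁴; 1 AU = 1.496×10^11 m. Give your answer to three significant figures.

49.3 K

d = 7.90 × 1.496×10^11 m = 1.182×10^12 m.
Flux at the orbit: S = L/(4πd²) = 2.32×10^26/(4π·(1.18×10^12)²) = 13.22 W m^-2.
Top-of-atmosphere balance: σT_e⁴ = S(1−α)/4 = 2.181 W m^-2 → T_e = 78.75 K.
Surface: T_s = (7)^¼·T_e = 128.1 K.
So the greenhouse effect raises the surface by 128.1 − 78.75 = 49.34 K.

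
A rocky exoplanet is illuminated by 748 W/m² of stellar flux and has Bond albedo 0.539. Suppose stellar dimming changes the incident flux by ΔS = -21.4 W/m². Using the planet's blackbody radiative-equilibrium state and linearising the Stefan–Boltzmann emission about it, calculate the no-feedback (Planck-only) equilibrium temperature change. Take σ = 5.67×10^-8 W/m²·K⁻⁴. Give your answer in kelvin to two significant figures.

The baseline emission temperature is T_e = 197.5 K.
TOA radiative forcing: ΔF = (1−α)ΔS/4 = 0.461·(-21.4)/4 = -2.466 W/m².
The Planck feedback parameter is 4σT_e³ = 1.746 W/m²/K.
So ΔT₀ = -2.466/1.746 = -1.41 K.

-1.4 kelvin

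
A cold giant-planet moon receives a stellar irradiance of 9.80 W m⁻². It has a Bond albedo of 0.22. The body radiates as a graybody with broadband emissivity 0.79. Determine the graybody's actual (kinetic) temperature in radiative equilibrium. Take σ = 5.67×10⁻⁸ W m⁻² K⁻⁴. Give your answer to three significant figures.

Averaging over the sphere, the absorbed flux is S(1−α)/4 = 1.911 W m⁻².
Radiative balance εσT⁴ = 1.911 gives T = [1.911/(0.79·σ)]^(1/4) = 80.82 K.

80.8 kelvin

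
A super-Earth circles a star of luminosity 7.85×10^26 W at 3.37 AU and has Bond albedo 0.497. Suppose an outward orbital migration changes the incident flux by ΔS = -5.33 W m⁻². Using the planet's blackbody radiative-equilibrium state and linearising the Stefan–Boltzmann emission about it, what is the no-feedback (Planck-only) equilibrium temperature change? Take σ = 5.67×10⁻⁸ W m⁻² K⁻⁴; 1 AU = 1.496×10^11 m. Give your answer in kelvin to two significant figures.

Orbital distance: d = 3.37 AU = 5.042×10^11 m.
S = L/(4πd²) = 245.8 W m⁻².
Reference equilibrium: T_e = [S(1−α)/(4σ)]^(1/4) = 152.8 K.
ΔF = Δ[S(1−α)]/4 = (1−0.497)·-5.33/4 = -0.6702 W m⁻².
Planck response: λ_P = 4σT_e³ = 4·5.67×10⁻⁸·(152.8)³ = 0.8091 W m⁻²/K.
So ΔT₀ = -0.6702/0.8091 = -0.828 K.

-0.83 K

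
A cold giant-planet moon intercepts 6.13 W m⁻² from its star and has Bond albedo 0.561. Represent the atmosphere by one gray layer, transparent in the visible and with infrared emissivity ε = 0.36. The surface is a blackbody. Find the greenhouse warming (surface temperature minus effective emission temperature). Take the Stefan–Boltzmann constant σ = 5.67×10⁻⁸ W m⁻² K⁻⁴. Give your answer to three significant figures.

Effective emission temperature (TOA balance): σT_e⁴ = S(1−α)/4 = 0.6728 W m⁻² → T_e = 58.69 K.
The surface balance (absorbed SW + ε·downward IR = σT_s⁴) with T_a⁴ = T_s⁴/2 reduces to T_s = T_e·[2/(2−ε)]^¼ = 61.68 K.
Greenhouse warming: T_s − T_e = 2.985 K.

2.99 kelvin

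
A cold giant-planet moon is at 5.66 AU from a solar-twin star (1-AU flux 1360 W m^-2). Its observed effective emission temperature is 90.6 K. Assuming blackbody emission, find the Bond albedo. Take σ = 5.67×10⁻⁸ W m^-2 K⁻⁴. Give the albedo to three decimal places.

Irradiance scales as 1/d², so S = 1360 W m^-2 × (1/5.66)² = 42.45 W m^-2.
Rearranging the radiative balance, α = 1 − 4σT⁴/S.
4σT⁴ = 4·5.67×10⁻⁸·(90.6)⁴ = 15.28 W m^-2.
1−α = 15.28/42.45 = 0.3600, so α = 0.6400.

0.640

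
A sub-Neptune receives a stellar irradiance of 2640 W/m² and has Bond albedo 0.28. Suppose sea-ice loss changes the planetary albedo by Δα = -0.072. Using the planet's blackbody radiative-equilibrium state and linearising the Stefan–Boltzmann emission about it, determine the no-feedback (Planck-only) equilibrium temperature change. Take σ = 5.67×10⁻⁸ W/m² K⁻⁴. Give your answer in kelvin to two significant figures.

Unperturbed T_e = [2640·(1−0.28)/(4σ)]^¼ = 302.6 K.
TOA radiative forcing: ΔF = −S·Δα/4 = −2640·(-0.072)/4 = 47.52 W/m².
Linearising σT⁴ gives d(σT⁴)/dT = 4σT_e³ = 6.282 W/m² per K.
ΔT₀ = ΔF/λ_P = 47.52/6.282 = 7.56 K.

7.6 K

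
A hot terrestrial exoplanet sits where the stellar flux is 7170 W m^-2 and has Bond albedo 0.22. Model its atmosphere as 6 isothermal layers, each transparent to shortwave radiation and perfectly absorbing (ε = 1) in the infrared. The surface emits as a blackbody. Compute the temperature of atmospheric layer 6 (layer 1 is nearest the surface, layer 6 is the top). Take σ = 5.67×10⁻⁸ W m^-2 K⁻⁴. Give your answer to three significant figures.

Top-of-atmosphere balance: σT_e⁴ = S(1−α)/4 = 1398 W m^-2 → T_e = 396.3 K.
Each opaque layer satisfies 2T_j⁴ = T_{j−1}⁴ + T_{j+1}⁴, giving T_k⁴ = (N+1−k)T_e⁴.
T_6 = (1)^(1/4)·396.3 = 396.3 K.

396 K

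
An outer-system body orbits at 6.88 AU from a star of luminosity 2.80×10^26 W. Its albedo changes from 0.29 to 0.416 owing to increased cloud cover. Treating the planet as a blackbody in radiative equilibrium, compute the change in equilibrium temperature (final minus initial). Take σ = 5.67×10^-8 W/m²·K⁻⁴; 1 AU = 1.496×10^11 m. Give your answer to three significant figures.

Orbital distance: d = 6.88 AU = 1.029×10^12 m.
Spreading L over a sphere of radius d: S = 2.80×10^26/(4π·1.03×10^12²) = 21.03 W/m².
Initial: T₁ = [S(1−0.29)/(4σ)]^(1/4) = 90.08 K.
Final:   T₂ = [S(1−0.416)/(4σ)]^(1/4) = 85.79 K.
Change: 85.79 − 90.08 = -4.294 K.

-4.29 K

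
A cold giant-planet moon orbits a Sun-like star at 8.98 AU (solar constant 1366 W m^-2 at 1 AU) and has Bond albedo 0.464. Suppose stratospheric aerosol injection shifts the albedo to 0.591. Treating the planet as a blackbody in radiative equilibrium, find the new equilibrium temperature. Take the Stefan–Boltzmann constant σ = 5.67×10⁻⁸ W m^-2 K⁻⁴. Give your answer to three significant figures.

By the inverse-square law, S = 1366/8.98² = 16.94 W m^-2.
With the new albedo, S(1−α₂)/4 = 1.732 W m^-2, so T₂ = 74.34 K.

74.3 kelvin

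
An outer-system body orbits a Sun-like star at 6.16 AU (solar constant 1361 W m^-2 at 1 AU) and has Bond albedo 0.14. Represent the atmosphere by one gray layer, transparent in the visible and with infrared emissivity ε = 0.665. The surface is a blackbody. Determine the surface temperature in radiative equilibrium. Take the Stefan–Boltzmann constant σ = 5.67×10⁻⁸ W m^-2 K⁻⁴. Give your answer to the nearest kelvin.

119 K

Flux at the orbit: S = 1361/(6.16)² = 35.87 W m^-2.
The planet radiates to space at T_e = [S(1−α)/(4σ)]^(1/4) = 108.0 K.
For a single slab of emissivity ε, T_s⁴ = 2T_e⁴/(2−ε); thus T_s = 108.0·(1.498)^(1/4) = 119.5 K.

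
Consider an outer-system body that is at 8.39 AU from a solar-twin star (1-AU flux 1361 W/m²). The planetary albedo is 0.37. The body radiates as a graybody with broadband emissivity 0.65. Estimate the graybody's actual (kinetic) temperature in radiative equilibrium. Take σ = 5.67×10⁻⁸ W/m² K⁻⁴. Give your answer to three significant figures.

95.3 K

By the inverse-square law, S = 1361/8.39² = 19.33 W/m².
The planet absorbs (1−α)S over its disc πR² and re-emits over 4πR², so the mean absorbed flux is (1−0.37)·19.33/4 = 3.045 W/m².
Equating to εσT⁴ with ε = 0.65: T = (3.045/0.65σ)^(1/4) = 95.34 K.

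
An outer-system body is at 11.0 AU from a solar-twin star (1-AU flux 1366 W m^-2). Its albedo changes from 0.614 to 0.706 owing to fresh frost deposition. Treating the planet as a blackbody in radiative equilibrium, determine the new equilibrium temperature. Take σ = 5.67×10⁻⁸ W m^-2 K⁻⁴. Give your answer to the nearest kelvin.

62 K

Flux at the orbit: S = 1366/(11.0)² = 11.29 W m^-2.
New equilibrium: T₂ = [(1−0.706)·11.29/(4σ)]^(1/4) = 61.85 K.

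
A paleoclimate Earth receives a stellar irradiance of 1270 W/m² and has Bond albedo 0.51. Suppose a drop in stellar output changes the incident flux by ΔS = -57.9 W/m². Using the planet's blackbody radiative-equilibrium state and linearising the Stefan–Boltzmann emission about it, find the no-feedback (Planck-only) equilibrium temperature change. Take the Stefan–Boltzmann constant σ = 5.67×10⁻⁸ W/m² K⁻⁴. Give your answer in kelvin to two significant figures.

The baseline emission temperature is T_e = 228.9 K.
ΔF = Δ[S(1−α)]/4 = (1−0.51)·-57.9/4 = -7.093 W/m².
Planck response: λ_P = 4σT_e³ = 4·5.67×10⁻⁸·(228.9)³ = 2.719 W/m²/K.
ΔT₀ = ΔF/λ_P = -7.093/2.719 = -2.61 K.

-2.6 K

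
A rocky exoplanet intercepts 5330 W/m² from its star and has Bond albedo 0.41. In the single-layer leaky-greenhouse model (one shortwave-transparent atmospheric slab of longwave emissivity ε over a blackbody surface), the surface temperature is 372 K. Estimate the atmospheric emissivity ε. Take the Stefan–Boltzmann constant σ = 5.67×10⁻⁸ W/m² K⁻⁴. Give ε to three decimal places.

0.552

TOA balance gives T_e = 343.2 K.
Inverting T_s⁴ = 2T_e⁴/(2−ε): (T_e/T_s)⁴ = 0.7240, so ε = 2(1 − 0.7240) = 0.5519.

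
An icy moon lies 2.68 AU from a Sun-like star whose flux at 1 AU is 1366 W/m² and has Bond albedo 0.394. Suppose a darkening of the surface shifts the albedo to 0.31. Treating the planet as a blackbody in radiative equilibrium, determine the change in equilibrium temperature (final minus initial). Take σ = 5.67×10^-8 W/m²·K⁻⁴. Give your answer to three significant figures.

Flux at the orbit: S = 1366/(2.68)² = 190.2 W/m².
With α = 0.394, T₁ = 150.1 K.
Final:   T₂ = [S(1−0.31)/(4σ)]^(1/4) = 155.1 K.
ΔT = T₂ − T₁ = 4.952 K.

4.95 K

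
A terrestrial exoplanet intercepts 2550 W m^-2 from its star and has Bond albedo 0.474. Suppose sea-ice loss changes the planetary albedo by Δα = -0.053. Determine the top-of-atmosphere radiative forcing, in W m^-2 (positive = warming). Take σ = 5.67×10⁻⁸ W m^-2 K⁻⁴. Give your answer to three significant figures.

33.8 W m^-2

The change in absorbed flux is Δ[S(1−α)/4] = −SΔα/4 = 33.79 W m^-2.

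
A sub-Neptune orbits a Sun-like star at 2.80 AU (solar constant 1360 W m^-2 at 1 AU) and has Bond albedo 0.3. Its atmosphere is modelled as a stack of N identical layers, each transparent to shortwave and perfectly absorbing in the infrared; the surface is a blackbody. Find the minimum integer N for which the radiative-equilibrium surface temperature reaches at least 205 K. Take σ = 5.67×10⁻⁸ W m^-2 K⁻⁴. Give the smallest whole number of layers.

Flux at the orbit: S = 1360/(2.80)² = 173.5 W m^-2.
OLR = S(1−α)/4 = 30.36 W m^-2; the top layer radiates at T_e = 152.1 K.
T_s = (N+1)^(1/4)·T_e ≥ 205 K requires N+1 ≥ (T_s/T_e)⁴ = (205/152.1)⁴ = 3.299.
So N ≥ 2.299; the smallest integer is N = 3.

3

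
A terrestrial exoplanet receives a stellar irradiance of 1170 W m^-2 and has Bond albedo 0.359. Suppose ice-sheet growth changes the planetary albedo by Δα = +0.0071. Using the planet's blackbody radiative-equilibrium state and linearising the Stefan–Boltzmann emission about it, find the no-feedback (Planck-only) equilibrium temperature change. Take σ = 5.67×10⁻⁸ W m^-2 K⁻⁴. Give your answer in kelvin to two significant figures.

-0.66 kelvin

The baseline emission temperature is T_e = 239.8 K.
TOA radiative forcing: ΔF = −S·Δα/4 = −1170·(+0.0071)/4 = -2.077 W m^-2.
The Planck feedback parameter is 4σT_e³ = 3.127 W m^-2/K.
Hence the no-feedback warming is ΔF/(4σT_e³) = -0.664 K.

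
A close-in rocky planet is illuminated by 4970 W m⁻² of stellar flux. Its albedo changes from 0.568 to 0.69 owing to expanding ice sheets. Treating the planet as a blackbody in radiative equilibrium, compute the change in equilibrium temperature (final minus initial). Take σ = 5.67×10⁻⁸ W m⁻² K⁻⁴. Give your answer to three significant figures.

Before: T₁ = [4970·0.432/(4σ)]^(1/4) = 311.9 K.
Final:   T₂ = [S(1−0.69)/(4σ)]^(1/4) = 287.1 K.
ΔT = T₂ − T₁ = -24.83 K.

-24.8 kelvin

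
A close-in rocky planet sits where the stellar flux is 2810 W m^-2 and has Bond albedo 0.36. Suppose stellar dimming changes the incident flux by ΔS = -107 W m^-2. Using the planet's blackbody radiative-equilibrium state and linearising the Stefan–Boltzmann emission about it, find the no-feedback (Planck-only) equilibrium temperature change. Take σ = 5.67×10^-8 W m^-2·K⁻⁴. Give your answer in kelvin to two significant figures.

Reference equilibrium: T_e = [S(1−α)/(4σ)]^(1/4) = 298.4 K.
Only a fraction (1−α) is absorbed and it's spread over 4πR², so ΔF = (1−α)ΔS/4 = -17.12 W m^-2.
The Planck feedback parameter is 4σT_e³ = 6.027 W m^-2/K.
Hence the no-feedback warming is ΔF/(4σT_e³) = -2.84 K.

-2.8 K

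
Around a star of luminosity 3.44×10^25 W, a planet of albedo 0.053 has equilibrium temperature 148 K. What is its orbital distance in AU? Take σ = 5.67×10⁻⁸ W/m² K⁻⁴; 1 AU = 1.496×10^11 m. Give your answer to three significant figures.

1.03 AU

Required flux: S = 4σT⁴/(1−α) = 114.9 W/m².
From L = 4πd²S, d = √(3.44×10^25/(4π·114.9)) = 1.543×10^11 m = 1.032 AU.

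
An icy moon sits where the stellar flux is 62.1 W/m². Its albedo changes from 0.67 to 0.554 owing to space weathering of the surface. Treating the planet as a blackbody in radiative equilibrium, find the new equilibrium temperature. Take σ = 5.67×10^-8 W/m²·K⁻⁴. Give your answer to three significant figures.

105 K

New equilibrium: T₂ = [(1−0.554)·62.10/(4σ)]^(1/4) = 105.1 K.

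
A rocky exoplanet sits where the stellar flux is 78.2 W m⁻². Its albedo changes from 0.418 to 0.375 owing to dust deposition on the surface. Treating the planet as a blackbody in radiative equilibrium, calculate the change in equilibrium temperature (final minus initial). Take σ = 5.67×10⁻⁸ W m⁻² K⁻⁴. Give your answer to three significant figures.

Before: T₁ = [78.20·0.582/(4σ)]^(1/4) = 119.0 K.
Final:   T₂ = [S(1−0.375)/(4σ)]^(1/4) = 121.2 K.
ΔT = T₂ − T₁ = 2.140 K.

2.14 K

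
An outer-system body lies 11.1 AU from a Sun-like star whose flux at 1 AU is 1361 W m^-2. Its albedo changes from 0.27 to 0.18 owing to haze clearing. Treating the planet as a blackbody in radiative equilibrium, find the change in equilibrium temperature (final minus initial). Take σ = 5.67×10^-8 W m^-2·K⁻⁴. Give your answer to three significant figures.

2.28 K

By the inverse-square law, S = 1361/11.1² = 11.05 W m^-2.
Before: T₁ = [11.05·0.73/(4σ)]^(1/4) = 77.22 K.
After:  T₂ = [11.05·0.82/(4σ)]^(1/4) = 79.50 K.
Change: 79.50 − 77.22 = 2.277 K.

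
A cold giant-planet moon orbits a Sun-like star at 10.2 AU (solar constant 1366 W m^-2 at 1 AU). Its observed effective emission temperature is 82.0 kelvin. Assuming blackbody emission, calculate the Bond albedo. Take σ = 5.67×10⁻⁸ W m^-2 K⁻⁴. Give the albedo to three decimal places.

By the inverse-square law, S = 1366/10.2² = 13.13 W m^-2.
From σT⁴ = S(1−α)/4 we invert for α: 1−α = 4σT⁴/S.
σT⁴ = 2.564 W m^-2, so 4σT⁴ = 10.25 W m^-2.
1−α = 10.25/13.13 = 0.7810, so α = 0.2190.

0.219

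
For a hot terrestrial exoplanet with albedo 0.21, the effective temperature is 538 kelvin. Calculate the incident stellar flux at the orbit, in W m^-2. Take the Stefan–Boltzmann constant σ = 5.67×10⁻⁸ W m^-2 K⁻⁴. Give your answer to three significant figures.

Invert the energy balance for S: S = 4σT⁴/(1−α).
σT⁴ = 5.67×10⁻⁸·(538)⁴ = 4750 W m^-2.
So S = 4×4750/(1−0.21) = 24050 W m^-2.

24100 W m^-2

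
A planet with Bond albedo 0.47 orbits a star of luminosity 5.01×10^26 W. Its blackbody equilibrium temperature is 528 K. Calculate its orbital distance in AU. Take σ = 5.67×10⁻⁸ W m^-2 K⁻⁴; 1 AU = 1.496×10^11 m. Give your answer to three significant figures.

Energy balance gives S = 4σT⁴/(1−α) = 33260 W m^-2.
Then d = [L/(4πS)]^(1/2) = 3.462×10^10 m, i.e. 0.2314 AU.

0.231 AU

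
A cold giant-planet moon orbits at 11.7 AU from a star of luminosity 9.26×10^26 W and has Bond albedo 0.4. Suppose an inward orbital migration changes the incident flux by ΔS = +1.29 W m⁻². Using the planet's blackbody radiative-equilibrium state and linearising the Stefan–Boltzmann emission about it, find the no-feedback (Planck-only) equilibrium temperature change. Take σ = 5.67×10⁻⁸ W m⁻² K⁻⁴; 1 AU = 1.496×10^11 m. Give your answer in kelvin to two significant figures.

Orbital distance: d = 11.7 AU = 1.750×10^12 m.
Spreading L over a sphere of radius d: S = 9.26×10^26/(4π·1.75×10^12²) = 24.05 W m⁻².
Reference equilibrium: T_e = [S(1−α)/(4σ)]^(1/4) = 89.31 K.
Only a fraction (1−α) is absorbed and it's spread over 4πR², so ΔF = (1−α)ΔS/4 = 0.1935 W m⁻².
Linearising σT⁴ gives d(σT⁴)/dT = 4σT_e³ = 0.1616 W m⁻² per K.
ΔT₀ = ΔF/λ_P = 0.1935/0.1616 = 1.20 K.

1.2 K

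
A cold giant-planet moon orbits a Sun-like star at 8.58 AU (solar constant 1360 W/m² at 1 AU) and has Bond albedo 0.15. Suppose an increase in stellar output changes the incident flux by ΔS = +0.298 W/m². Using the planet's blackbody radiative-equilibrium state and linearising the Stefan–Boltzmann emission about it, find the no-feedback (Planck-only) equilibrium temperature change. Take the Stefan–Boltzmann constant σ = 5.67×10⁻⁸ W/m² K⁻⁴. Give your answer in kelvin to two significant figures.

By the inverse-square law, S = 1360/8.58² = 18.47 W/m².
The baseline emission temperature is T_e = 91.22 K.
ΔF = Δ[S(1−α)]/4 = (1−0.15)·+0.298/4 = 0.06332 W/m².
Linearising σT⁴ gives d(σT⁴)/dT = 4σT_e³ = 0.1721 W/m² per K.
So ΔT₀ = 0.06332/0.1721 = 0.368 K.

0.37 K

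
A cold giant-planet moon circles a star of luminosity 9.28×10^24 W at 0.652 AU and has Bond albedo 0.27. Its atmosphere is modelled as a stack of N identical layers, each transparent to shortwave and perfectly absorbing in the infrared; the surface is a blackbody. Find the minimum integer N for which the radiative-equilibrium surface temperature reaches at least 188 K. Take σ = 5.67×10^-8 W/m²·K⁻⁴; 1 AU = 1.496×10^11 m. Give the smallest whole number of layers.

5

d = 0.652 × 1.496×10^11 m = 9.754×10^10 m.
Flux at the orbit: S = L/(4πd²) = 9.28×10^24/(4π·(9.75×10^10)²) = 77.62 W/m².
Top-of-atmosphere balance: σT_e⁴ = S(1−α)/4 = 14.17 W/m² → T_e = 125.7 K.
Since T_s⁴ = (N+1)T_e⁴, we need N ≥ (T_s/T_e)⁴ − 1 = 4.000.
The minimum whole number is N = 5.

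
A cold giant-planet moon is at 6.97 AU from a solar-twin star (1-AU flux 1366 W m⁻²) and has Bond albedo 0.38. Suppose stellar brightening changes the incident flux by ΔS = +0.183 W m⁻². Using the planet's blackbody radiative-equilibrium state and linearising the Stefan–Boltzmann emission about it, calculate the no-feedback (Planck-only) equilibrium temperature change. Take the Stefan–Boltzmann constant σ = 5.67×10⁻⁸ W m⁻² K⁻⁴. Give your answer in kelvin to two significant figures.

Flux at the orbit: S = 1366/(6.97)² = 28.12 W m⁻².
The baseline emission temperature is T_e = 93.63 K.
TOA radiative forcing: ΔF = (1−α)ΔS/4 = 0.62·(+0.183)/4 = 0.02836 W m⁻².
Linearising σT⁴ gives d(σT⁴)/dT = 4σT_e³ = 0.1862 W m⁻² per K.
So ΔT₀ = 0.02836/0.1862 = 0.152 K.

0.15 K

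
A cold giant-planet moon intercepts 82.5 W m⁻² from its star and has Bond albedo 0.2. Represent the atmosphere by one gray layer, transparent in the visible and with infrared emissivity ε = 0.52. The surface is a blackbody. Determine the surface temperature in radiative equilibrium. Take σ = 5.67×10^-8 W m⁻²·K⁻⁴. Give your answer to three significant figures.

141 K

At the top of the atmosphere, σT_e⁴ = S(1−α)/4 = 16.50 W m⁻², giving T_e = 130.6 K.
For a single slab of emissivity ε, T_s⁴ = 2T_e⁴/(2−ε); thus T_s = 130.6·(1.351)^(1/4) = 140.8 K.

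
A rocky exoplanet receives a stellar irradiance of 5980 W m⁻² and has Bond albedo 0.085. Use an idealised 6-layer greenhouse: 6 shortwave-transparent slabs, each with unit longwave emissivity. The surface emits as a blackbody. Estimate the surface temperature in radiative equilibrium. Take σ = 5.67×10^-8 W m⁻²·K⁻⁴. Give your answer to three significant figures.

OLR = S(1−α)/4 = 1368 W m⁻²; the top layer radiates at T_e = 394.1 K.
With N = 6 opaque layers, T_s = (N+1)^(1/4)·T_e = 7^(1/4)·394.1 = 641.1 K.

641 kelvin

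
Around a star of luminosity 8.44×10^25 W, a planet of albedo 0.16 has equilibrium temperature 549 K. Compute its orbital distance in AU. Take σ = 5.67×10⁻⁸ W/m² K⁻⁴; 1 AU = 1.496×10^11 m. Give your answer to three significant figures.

The flux needed for this T is 4σT⁴/(1−0.16) = 24530 W/m².
Then d = [L/(4πS)]^(1/2) = 1.655×10^10 m, i.e. 0.1106 AU.

0.111 AU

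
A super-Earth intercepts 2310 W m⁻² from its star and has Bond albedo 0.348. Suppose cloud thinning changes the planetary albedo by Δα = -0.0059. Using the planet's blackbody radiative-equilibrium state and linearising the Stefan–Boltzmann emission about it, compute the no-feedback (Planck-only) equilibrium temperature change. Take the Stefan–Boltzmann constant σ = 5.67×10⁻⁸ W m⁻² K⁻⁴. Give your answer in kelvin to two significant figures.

0.65 K

Unperturbed T_e = [2310·(1−0.348)/(4σ)]^¼ = 285.5 K.
ΔF = −(S/4)Δα = −(2310/4)×(-0.0059) = 3.407 W m⁻².
The Planck feedback parameter is 4σT_e³ = 5.276 W m⁻²/K.
Hence the no-feedback warming is ΔF/(4σT_e³) = 0.646 K.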